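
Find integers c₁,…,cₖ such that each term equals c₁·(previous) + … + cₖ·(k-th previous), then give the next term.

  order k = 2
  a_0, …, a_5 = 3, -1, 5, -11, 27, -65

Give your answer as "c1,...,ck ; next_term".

  a_2 = -2·-1 + 1·3 = 5
  a_3 = -2·5 + 1·-1 = -11
  a_4 = -2·-11 + 1·5 = 27
  a_5 = -2·27 + 1·-11 = -65
  a_6 = -2·-65 + 1·27 = 157

-2,1 ; 157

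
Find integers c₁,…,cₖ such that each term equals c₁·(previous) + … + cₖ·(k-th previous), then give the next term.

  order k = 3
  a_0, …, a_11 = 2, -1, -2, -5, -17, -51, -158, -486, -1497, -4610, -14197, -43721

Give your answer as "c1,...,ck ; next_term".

  a_3 = 2·-2 + 3·-1 + 1·2 = -5
  a_4 = 2·-5 + 3·-2 + 1·-1 = -17
  a_5 = 2·-17 + 3·-5 + 1·-2 = -51
  a_6 = 2·-51 + 3·-17 + 1·-5 = -158
  a_7 = 2·-158 + 3·-51 + 1·-17 = -486
  a_8 = 2·-486 + 3·-158 + 1·-51 = -1497
  a_9 = 2·-1497 + 3·-486 + 1·-158 = -4610
  a_10 = 2·-4610 + 3·-1497 + 1·-486 = -14197
  a_11 = 2·-14197 + 3·-4610 + 1·-1497 = -43721
  a_12 = 2·-43721 + 3·-14197 + 1·-4610 = -134643

2,3,1 ; -134643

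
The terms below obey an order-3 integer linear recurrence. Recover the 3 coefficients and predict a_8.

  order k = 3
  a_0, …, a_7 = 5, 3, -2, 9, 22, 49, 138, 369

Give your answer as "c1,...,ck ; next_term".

  a_3 = 2·-2 + 1·3 + 2·5 = 9
  a_4 = 2·9 + 1·-2 + 2·3 = 22
  a_5 = 2·22 + 1·9 + 2·-2 = 49
  a_6 = 2·49 + 1·22 + 2·9 = 138
  a_7 = 2·138 + 1·49 + 2·22 = 369
  a_8 = 2·369 + 1·138 + 2·49 = 974

2,1,2 ; 974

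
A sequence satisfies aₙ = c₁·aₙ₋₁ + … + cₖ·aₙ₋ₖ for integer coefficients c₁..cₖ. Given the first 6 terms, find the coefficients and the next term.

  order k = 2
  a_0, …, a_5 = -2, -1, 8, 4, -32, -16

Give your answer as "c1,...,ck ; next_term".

0,-4 ; 128

  a_2 = 0·-1 + -4·-2 = 8
  a_3 = 0·8 + -4·-1 = 4
  a_4 = 0·4 + -4·8 = -32
  a_5 = 0·-32 + -4·4 = -16
  a_6 = 0·-16 + -4·-32 = 128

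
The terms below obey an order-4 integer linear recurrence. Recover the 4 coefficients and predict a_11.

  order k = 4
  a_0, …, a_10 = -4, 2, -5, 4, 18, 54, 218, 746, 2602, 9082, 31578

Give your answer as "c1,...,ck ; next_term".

3,2,0,-4 ; 109914

  a_4 = 3·4 + 2·-5 + 0·2 + -4·-4 = 18
  a_5 = 3·18 + 2·4 + 0·-5 + -4·2 = 54
  a_6 = 3·54 + 2·18 + 0·4 + -4·-5 = 218
  a_7 = 3·218 + 2·54 + 0·18 + -4·4 = 746
  a_8 = 3·746 + 2·218 + 0·54 + -4·18 = 2602
  a_9 = 3·2602 + 2·746 + 0·218 + -4·54 = 9082
  a_10 = 3·9082 + 2·2602 + 0·746 + -4·218 = 31578
  a_11 = 3·31578 + 2·9082 + 0·2602 + -4·746 = 109914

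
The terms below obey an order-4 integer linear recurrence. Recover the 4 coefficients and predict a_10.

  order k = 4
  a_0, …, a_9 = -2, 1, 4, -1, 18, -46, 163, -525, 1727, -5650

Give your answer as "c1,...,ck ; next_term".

  a_4 = -3·-1 + 2·4 + 3·1 + -2·-2 = 18
  a_5 = -3·18 + 2·-1 + 3·4 + -2·1 = -46
  a_6 = -3·-46 + 2·18 + 3·-1 + -2·4 = 163
  a_7 = -3·163 + 2·-46 + 3·18 + -2·-1 = -525
  a_8 = -3·-525 + 2·163 + 3·-46 + -2·18 = 1727
  a_9 = -3·1727 + 2·-525 + 3·163 + -2·-46 = -5650
  a_10 = -3·-5650 + 2·1727 + 3·-525 + -2·163 = 18503

-3,2,3,-2 ; 18503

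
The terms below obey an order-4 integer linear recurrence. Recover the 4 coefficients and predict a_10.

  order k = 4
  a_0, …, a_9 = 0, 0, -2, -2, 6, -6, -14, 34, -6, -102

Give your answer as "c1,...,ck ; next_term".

  a_4 = -1·-2 + -2·-2 + 2·0 + 2·0 = 6
  a_5 = -1·6 + -2·-2 + 2·-2 + 2·0 = -6
  a_6 = -1·-6 + -2·6 + 2·-2 + 2·-2 = -14
  a_7 = -1·-14 + -2·-6 + 2·6 + 2·-2 = 34
  a_8 = -1·34 + -2·-14 + 2·-6 + 2·6 = -6
  a_9 = -1·-6 + -2·34 + 2·-14 + 2·-6 = -102
  a_10 = -1·-102 + -2·-6 + 2·34 + 2·-14 = 154

-1,-2,2,2 ; 154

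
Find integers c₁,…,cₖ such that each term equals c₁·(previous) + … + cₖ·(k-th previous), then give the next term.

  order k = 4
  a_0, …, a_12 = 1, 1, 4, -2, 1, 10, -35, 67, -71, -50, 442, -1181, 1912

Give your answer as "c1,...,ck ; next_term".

-2,-1,3,-2 ; -1217

  a_4 = -2·-2 + -1·4 + 3·1 + -2·1 = 1
  a_5 = -2·1 + -1·-2 + 3·4 + -2·1 = 10
  a_6 = -2·10 + -1·1 + 3·-2 + -2·4 = -35
  a_7 = -2·-35 + -1·10 + 3·1 + -2·-2 = 67
  a_8 = -2·67 + -1·-35 + 3·10 + -2·1 = -71
  a_9 = -2·-71 + -1·67 + 3·-35 + -2·10 = -50
  a_10 = -2·-50 + -1·-71 + 3·67 + -2·-35 = 442
  a_11 = -2·442 + -1·-50 + 3·-71 + -2·67 = -1181
  a_12 = -2·-1181 + -1·442 + 3·-50 + -2·-71 = 1912
  a_13 = -2·1912 + -1·-1181 + 3·442 + -2·-50 = -1217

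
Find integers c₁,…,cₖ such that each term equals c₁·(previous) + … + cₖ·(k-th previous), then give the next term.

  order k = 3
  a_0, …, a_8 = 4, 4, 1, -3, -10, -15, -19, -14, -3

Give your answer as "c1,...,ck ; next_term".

1,1,-2 ; 21

  a_3 = 1·1 + 1·4 + -2·4 = -3
  a_4 = 1·-3 + 1·1 + -2·4 = -10
  a_5 = 1·-10 + 1·-3 + -2·1 = -15
  a_6 = 1·-15 + 1·-10 + -2·-3 = -19
  a_7 = 1·-19 + 1·-15 + -2·-10 = -14
  a_8 = 1·-14 + 1·-19 + -2·-15 = -3
  a_9 = 1·-3 + 1·-14 + -2·-19 = 21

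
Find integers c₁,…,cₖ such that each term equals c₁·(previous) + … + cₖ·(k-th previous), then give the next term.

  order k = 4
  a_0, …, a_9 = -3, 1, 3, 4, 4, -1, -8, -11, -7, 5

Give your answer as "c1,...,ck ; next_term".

  a_4 = 1·4 + -1·3 + 0·1 + -1·-3 = 4
  a_5 = 1·4 + -1·4 + 0·3 + -1·1 = -1
  a_6 = 1·-1 + -1·4 + 0·4 + -1·3 = -8
  a_7 = 1·-8 + -1·-1 + 0·4 + -1·4 = -11
  a_8 = 1·-11 + -1·-8 + 0·-1 + -1·4 = -7
  a_9 = 1·-7 + -1·-11 + 0·-8 + -1·-1 = 5
  a_10 = 1·5 + -1·-7 + 0·-11 + -1·-8 = 20

1,-1,0,-1 ; 20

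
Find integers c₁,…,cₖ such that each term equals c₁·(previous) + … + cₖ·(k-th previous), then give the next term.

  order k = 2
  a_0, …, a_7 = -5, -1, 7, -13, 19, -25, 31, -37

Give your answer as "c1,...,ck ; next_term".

  a_2 = -2·-1 + -1·-5 = 7
  a_3 = -2·7 + -1·-1 = -13
  a_4 = -2·-13 + -1·7 = 19
  a_5 = -2·19 + -1·-13 = -25
  a_6 = -2·-25 + -1·19 = 31
  a_7 = -2·31 + -1·-25 = -37
  a_8 = -2·-37 + -1·31 = 43

-2,-1 ; 43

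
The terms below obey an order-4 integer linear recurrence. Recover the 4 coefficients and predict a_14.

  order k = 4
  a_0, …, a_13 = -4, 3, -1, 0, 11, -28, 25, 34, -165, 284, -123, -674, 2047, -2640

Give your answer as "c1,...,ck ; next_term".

-2,-3,0,-2 ; -615

  a_4 = -2·0 + -3·-1 + 0·3 + -2·-4 = 11
  a_5 = -2·11 + -3·0 + 0·-1 + -2·3 = -28
  a_6 = -2·-28 + -3·11 + 0·0 + -2·-1 = 25
  a_7 = -2·25 + -3·-28 + 0·11 + -2·0 = 34
  a_8 = -2·34 + -3·25 + 0·-28 + -2·11 = -165
  a_9 = -2·-165 + -3·34 + 0·25 + -2·-28 = 284
  a_10 = -2·284 + -3·-165 + 0·34 + -2·25 = -123
  a_11 = -2·-123 + -3·284 + 0·-165 + -2·34 = -674
  a_12 = -2·-674 + -3·-123 + 0·284 + -2·-165 = 2047
  a_13 = -2·2047 + -3·-674 + 0·-123 + -2·284 = -2640
  a_14 = -2·-2640 + -3·2047 + 0·-674 + -2·-123 = -615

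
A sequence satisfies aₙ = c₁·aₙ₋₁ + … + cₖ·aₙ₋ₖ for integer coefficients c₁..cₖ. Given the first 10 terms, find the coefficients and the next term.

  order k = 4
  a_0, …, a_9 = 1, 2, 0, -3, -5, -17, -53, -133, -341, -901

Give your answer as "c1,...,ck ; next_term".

3,-2,4,-4 ; -2341

  a_4 = 3·-3 + -2·0 + 4·2 + -4·1 = -5
  a_5 = 3·-5 + -2·-3 + 4·0 + -4·2 = -17
  a_6 = 3·-17 + -2·-5 + 4·-3 + -4·0 = -53
  a_7 = 3·-53 + -2·-17 + 4·-5 + -4·-3 = -133
  a_8 = 3·-133 + -2·-53 + 4·-17 + -4·-5 = -341
  a_9 = 3·-341 + -2·-133 + 4·-53 + -4·-17 = -901
  a_10 = 3·-901 + -2·-341 + 4·-133 + -4·-53 = -2341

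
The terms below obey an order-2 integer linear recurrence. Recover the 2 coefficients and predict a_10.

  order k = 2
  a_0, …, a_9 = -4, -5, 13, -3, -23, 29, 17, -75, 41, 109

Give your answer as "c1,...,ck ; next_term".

-1,-2 ; -191

  a_2 = -1·-5 + -2·-4 = 13
  a_3 = -1·13 + -2·-5 = -3
  a_4 = -1·-3 + -2·13 = -23
  a_5 = -1·-23 + -2·-3 = 29
  a_6 = -1·29 + -2·-23 = 17
  a_7 = -1·17 + -2·29 = -75
  a_8 = -1·-75 + -2·17 = 41
  a_9 = -1·41 + -2·-75 = 109
  a_10 = -1·109 + -2·41 = -191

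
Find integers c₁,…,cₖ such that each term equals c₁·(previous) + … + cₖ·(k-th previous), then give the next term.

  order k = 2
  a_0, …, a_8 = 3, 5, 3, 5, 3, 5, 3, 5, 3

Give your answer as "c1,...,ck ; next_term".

0,1 ; 5

  a_2 = 0·5 + 1·3 = 3
  a_3 = 0·3 + 1·5 = 5
  a_4 = 0·5 + 1·3 = 3
  a_5 = 0·3 + 1·5 = 5
  a_6 = 0·5 + 1·3 = 3
  a_7 = 0·3 + 1·5 = 5
  a_8 = 0·5 + 1·3 = 3
  a_9 = 0·3 + 1·5 = 5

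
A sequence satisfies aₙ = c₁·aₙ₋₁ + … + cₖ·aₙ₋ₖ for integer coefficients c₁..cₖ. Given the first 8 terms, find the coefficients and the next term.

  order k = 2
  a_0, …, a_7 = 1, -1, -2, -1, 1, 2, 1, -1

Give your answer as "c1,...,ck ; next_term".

1,-1 ; -2

  a_2 = 1·-1 + -1·1 = -2
  a_3 = 1·-2 + -1·-1 = -1
  a_4 = 1·-1 + -1·-2 = 1
  a_5 = 1·1 + -1·-1 = 2
  a_6 = 1·2 + -1·1 = 1
  a_7 = 1·1 + -1·2 = -1
  a_8 = 1·-1 + -1·1 = -2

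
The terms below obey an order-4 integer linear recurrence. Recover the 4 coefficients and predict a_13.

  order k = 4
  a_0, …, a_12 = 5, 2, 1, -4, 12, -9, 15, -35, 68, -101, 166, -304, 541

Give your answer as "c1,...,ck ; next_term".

-1,0,-1,2 ; -909

  a_4 = -1·-4 + 0·1 + -1·2 + 2·5 = 12
  a_5 = -1·12 + 0·-4 + -1·1 + 2·2 = -9
  a_6 = -1·-9 + 0·12 + -1·-4 + 2·1 = 15
  a_7 = -1·15 + 0·-9 + -1·12 + 2·-4 = -35
  a_8 = -1·-35 + 0·15 + -1·-9 + 2·12 = 68
  a_9 = -1·68 + 0·-35 + -1·15 + 2·-9 = -101
  a_10 = -1·-101 + 0·68 + -1·-35 + 2·15 = 166
  a_11 = -1·166 + 0·-101 + -1·68 + 2·-35 = -304
  a_12 = -1·-304 + 0·166 + -1·-101 + 2·68 = 541
  a_13 = -1·541 + 0·-304 + -1·166 + 2·-101 = -909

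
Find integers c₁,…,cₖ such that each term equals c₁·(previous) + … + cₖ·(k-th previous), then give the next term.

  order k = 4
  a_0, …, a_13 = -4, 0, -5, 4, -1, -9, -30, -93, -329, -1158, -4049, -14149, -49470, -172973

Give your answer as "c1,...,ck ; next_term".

  a_4 = 3·4 + 1·-5 + 2·0 + 2·-4 = -1
  a_5 = 3·-1 + 1·4 + 2·-5 + 2·0 = -9
  a_6 = 3·-9 + 1·-1 + 2·4 + 2·-5 = -30
  a_7 = 3·-30 + 1·-9 + 2·-1 + 2·4 = -93
  a_8 = 3·-93 + 1·-30 + 2·-9 + 2·-1 = -329
  a_9 = 3·-329 + 1·-93 + 2·-30 + 2·-9 = -1158
  a_10 = 3·-1158 + 1·-329 + 2·-93 + 2·-30 = -4049
  a_11 = 3·-4049 + 1·-1158 + 2·-329 + 2·-93 = -14149
  a_12 = 3·-14149 + 1·-4049 + 2·-1158 + 2·-329 = -49470
  a_13 = 3·-49470 + 1·-14149 + 2·-4049 + 2·-1158 = -172973
  a_14 = 3·-172973 + 1·-49470 + 2·-14149 + 2·-4049 = -604785

3,1,2,2 ; -604785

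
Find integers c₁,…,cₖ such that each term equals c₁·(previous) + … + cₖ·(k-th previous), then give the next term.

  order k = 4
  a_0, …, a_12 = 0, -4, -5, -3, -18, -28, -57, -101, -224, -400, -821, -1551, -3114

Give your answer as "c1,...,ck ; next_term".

  a_4 = 0·-3 + 2·-5 + 2·-4 + 3·0 = -18
  a_5 = 0·-18 + 2·-3 + 2·-5 + 3·-4 = -28
  a_6 = 0·-28 + 2·-18 + 2·-3 + 3·-5 = -57
  a_7 = 0·-57 + 2·-28 + 2·-18 + 3·-3 = -101
  a_8 = 0·-101 + 2·-57 + 2·-28 + 3·-18 = -224
  a_9 = 0·-224 + 2·-101 + 2·-57 + 3·-28 = -400
  a_10 = 0·-400 + 2·-224 + 2·-101 + 3·-57 = -821
  a_11 = 0·-821 + 2·-400 + 2·-224 + 3·-101 = -1551
  a_12 = 0·-1551 + 2·-821 + 2·-400 + 3·-224 = -3114
  a_13 = 0·-3114 + 2·-1551 + 2·-821 + 3·-400 = -5944

0,2,2,3 ; -5944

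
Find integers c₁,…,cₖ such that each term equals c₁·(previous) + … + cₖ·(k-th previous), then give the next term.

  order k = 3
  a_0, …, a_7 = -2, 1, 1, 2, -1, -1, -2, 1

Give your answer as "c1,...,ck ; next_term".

  a_3 = 0·1 + 0·1 + -1·-2 = 2
  a_4 = 0·2 + 0·1 + -1·1 = -1
  a_5 = 0·-1 + 0·2 + -1·1 = -1
  a_6 = 0·-1 + 0·-1 + -1·2 = -2
  a_7 = 0·-2 + 0·-1 + -1·-1 = 1
  a_8 = 0·1 + 0·-2 + -1·-1 = 1

0,0,-1 ; 1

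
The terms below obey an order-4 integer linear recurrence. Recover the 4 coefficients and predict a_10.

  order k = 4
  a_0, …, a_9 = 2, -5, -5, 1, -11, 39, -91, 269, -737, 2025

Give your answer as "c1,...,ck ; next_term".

-2,2,-1,-2 ; -5611

  a_4 = -2·1 + 2·-5 + -1·-5 + -2·2 = -11
  a_5 = -2·-11 + 2·1 + -1·-5 + -2·-5 = 39
  a_6 = -2·39 + 2·-11 + -1·1 + -2·-5 = -91
  a_7 = -2·-91 + 2·39 + -1·-11 + -2·1 = 269
  a_8 = -2·269 + 2·-91 + -1·39 + -2·-11 = -737
  a_9 = -2·-737 + 2·269 + -1·-91 + -2·39 = 2025
  a_10 = -2·2025 + 2·-737 + -1·269 + -2·-91 = -5611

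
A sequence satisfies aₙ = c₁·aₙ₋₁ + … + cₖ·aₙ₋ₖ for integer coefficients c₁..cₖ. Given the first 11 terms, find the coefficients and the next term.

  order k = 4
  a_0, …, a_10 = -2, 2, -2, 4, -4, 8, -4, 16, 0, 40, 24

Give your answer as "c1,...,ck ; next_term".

  a_4 = 0·4 + 2·-2 + 2·2 + 2·-2 = -4
  a_5 = 0·-4 + 2·4 + 2·-2 + 2·2 = 8
  a_6 = 0·8 + 2·-4 + 2·4 + 2·-2 = -4
  a_7 = 0·-4 + 2·8 + 2·-4 + 2·4 = 16
  a_8 = 0·16 + 2·-4 + 2·8 + 2·-4 = 0
  a_9 = 0·0 + 2·16 + 2·-4 + 2·8 = 40
  a_10 = 0·40 + 2·0 + 2·16 + 2·-4 = 24
  a_11 = 0·24 + 2·40 + 2·0 + 2·16 = 112

0,2,2,2 ; 112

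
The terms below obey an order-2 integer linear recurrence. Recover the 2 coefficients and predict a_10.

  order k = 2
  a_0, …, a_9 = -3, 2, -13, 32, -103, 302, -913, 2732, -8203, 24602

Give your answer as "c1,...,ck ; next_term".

  a_2 = -2·2 + 3·-3 = -13
  a_3 = -2·-13 + 3·2 = 32
  a_4 = -2·32 + 3·-13 = -103
  a_5 = -2·-103 + 3·32 = 302
  a_6 = -2·302 + 3·-103 = -913
  a_7 = -2·-913 + 3·302 = 2732
  a_8 = -2·2732 + 3·-913 = -8203
  a_9 = -2·-8203 + 3·2732 = 24602
  a_10 = -2·24602 + 3·-8203 = -73813

-2,3 ; -73813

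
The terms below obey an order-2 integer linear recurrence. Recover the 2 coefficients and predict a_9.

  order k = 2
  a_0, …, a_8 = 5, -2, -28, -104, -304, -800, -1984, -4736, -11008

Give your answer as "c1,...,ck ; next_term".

4,-4 ; -25088

  a_2 = 4·-2 + -4·5 = -28
  a_3 = 4·-28 + -4·-2 = -104
  a_4 = 4·-104 + -4·-28 = -304
  a_5 = 4·-304 + -4·-104 = -800
  a_6 = 4·-800 + -4·-304 = -1984
  a_7 = 4·-1984 + -4·-800 = -4736
  a_8 = 4·-4736 + -4·-1984 = -11008
  a_9 = 4·-11008 + -4·-4736 = -25088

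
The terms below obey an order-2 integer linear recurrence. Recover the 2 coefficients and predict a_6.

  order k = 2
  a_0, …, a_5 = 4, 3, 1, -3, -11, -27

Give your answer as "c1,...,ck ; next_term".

3,-2 ; -59

  a_2 = 3·3 + -2·4 = 1
  a_3 = 3·1 + -2·3 = -3
  a_4 = 3·-3 + -2·1 = -11
  a_5 = 3·-11 + -2·-3 = -27
  a_6 = 3·-27 + -2·-11 = -59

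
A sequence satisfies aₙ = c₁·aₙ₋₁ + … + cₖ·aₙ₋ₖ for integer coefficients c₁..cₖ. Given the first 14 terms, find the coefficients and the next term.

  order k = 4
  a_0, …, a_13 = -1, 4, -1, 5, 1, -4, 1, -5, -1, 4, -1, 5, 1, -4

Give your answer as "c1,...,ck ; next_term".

0,0,0,-1 ; 1

  a_4 = 0·5 + 0·-1 + 0·4 + -1·-1 = 1
  a_5 = 0·1 + 0·5 + 0·-1 + -1·4 = -4
  a_6 = 0·-4 + 0·1 + 0·5 + -1·-1 = 1
  a_7 = 0·1 + 0·-4 + 0·1 + -1·5 = -5
  a_8 = 0·-5 + 0·1 + 0·-4 + -1·1 = -1
  a_9 = 0·-1 + 0·-5 + 0·1 + -1·-4 = 4
  a_10 = 0·4 + 0·-1 + 0·-5 + -1·1 = -1
  a_11 = 0·-1 + 0·4 + 0·-1 + -1·-5 = 5
  a_12 = 0·5 + 0·-1 + 0·4 + -1·-1 = 1
  a_13 = 0·1 + 0·5 + 0·-1 + -1·4 = -4
  a_14 = 0·-4 + 0·1 + 0·5 + -1·-1 = 1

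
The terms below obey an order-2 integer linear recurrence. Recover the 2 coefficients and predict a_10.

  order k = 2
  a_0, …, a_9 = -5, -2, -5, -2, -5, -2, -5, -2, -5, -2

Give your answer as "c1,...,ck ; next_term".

  a_2 = 0·-2 + 1·-5 = -5
  a_3 = 0·-5 + 1·-2 = -2
  a_4 = 0·-2 + 1·-5 = -5
  a_5 = 0·-5 + 1·-2 = -2
  a_6 = 0·-2 + 1·-5 = -5
  a_7 = 0·-5 + 1·-2 = -2
  a_8 = 0·-2 + 1·-5 = -5
  a_9 = 0·-5 + 1·-2 = -2
  a_10 = 0·-2 + 1·-5 = -5

0,1 ; -5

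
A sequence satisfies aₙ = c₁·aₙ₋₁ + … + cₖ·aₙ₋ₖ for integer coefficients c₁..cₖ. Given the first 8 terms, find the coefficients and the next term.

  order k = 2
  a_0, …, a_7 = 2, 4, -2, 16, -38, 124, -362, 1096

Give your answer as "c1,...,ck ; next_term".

-2,3 ; -3278

  a_2 = -2·4 + 3·2 = -2
  a_3 = -2·-2 + 3·4 = 16
  a_4 = -2·16 + 3·-2 = -38
  a_5 = -2·-38 + 3·16 = 124
  a_6 = -2·124 + 3·-38 = -362
  a_7 = -2·-362 + 3·124 = 1096
  a_8 = -2·1096 + 3·-362 = -3278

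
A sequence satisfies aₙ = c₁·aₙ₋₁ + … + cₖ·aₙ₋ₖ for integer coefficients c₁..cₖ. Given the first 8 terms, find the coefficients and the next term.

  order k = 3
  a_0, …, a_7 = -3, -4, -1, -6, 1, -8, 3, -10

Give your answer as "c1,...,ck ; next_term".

-1,1,1 ; 5

  a_3 = -1·-1 + 1·-4 + 1·-3 = -6
  a_4 = -1·-6 + 1·-1 + 1·-4 = 1
  a_5 = -1·1 + 1·-6 + 1·-1 = -8
  a_6 = -1·-8 + 1·1 + 1·-6 = 3
  a_7 = -1·3 + 1·-8 + 1·1 = -10
  a_8 = -1·-10 + 1·3 + 1·-8 = 5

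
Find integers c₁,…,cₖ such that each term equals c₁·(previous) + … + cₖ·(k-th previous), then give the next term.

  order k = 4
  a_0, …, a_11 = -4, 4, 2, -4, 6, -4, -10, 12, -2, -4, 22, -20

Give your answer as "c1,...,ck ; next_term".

0,-1,0,-2 ; -18

  a_4 = 0·-4 + -1·2 + 0·4 + -2·-4 = 6
  a_5 = 0·6 + -1·-4 + 0·2 + -2·4 = -4
  a_6 = 0·-4 + -1·6 + 0·-4 + -2·2 = -10
  a_7 = 0·-10 + -1·-4 + 0·6 + -2·-4 = 12
  a_8 = 0·12 + -1·-10 + 0·-4 + -2·6 = -2
  a_9 = 0·-2 + -1·12 + 0·-10 + -2·-4 = -4
  a_10 = 0·-4 + -1·-2 + 0·12 + -2·-10 = 22
  a_11 = 0·22 + -1·-4 + 0·-2 + -2·12 = -20
  a_12 = 0·-20 + -1·22 + 0·-4 + -2·-2 = -18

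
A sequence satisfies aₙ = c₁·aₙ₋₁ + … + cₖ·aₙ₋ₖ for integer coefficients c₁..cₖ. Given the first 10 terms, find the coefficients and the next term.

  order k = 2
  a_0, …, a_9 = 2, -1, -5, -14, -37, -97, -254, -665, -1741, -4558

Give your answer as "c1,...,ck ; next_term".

  a_2 = 3·-1 + -1·2 = -5
  a_3 = 3·-5 + -1·-1 = -14
  a_4 = 3·-14 + -1·-5 = -37
  a_5 = 3·-37 + -1·-14 = -97
  a_6 = 3·-97 + -1·-37 = -254
  a_7 = 3·-254 + -1·-97 = -665
  a_8 = 3·-665 + -1·-254 = -1741
  a_9 = 3·-1741 + -1·-665 = -4558
  a_10 = 3·-4558 + -1·-1741 = -11933

3,-1 ; -11933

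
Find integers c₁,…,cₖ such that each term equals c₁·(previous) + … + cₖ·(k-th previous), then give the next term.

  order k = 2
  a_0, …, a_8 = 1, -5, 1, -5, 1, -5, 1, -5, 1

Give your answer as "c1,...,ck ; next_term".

0,1 ; -5

  a_2 = 0·-5 + 1·1 = 1
  a_3 = 0·1 + 1·-5 = -5
  a_4 = 0·-5 + 1·1 = 1
  a_5 = 0·1 + 1·-5 = -5
  a_6 = 0·-5 + 1·1 = 1
  a_7 = 0·1 + 1·-5 = -5
  a_8 = 0·-5 + 1·1 = 1
  a_9 = 0·1 + 1·-5 = -5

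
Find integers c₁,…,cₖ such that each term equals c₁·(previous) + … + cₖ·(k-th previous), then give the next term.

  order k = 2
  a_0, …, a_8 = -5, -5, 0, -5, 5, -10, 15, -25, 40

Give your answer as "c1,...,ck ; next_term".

-1,1 ; -65

  a_2 = -1·-5 + 1·-5 = 0
  a_3 = -1·0 + 1·-5 = -5
  a_4 = -1·-5 + 1·0 = 5
  a_5 = -1·5 + 1·-5 = -10
  a_6 = -1·-10 + 1·5 = 15
  a_7 = -1·15 + 1·-10 = -25
  a_8 = -1·-25 + 1·15 = 40
  a_9 = -1·40 + 1·-25 = -65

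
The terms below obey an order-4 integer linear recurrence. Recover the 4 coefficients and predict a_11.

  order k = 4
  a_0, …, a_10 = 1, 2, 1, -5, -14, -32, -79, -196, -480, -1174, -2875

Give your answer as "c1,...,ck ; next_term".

3,-2,2,-1 ; -7041

  a_4 = 3·-5 + -2·1 + 2·2 + -1·1 = -14
  a_5 = 3·-14 + -2·-5 + 2·1 + -1·2 = -32
  a_6 = 3·-32 + -2·-14 + 2·-5 + -1·1 = -79
  a_7 = 3·-79 + -2·-32 + 2·-14 + -1·-5 = -196
  a_8 = 3·-196 + -2·-79 + 2·-32 + -1·-14 = -480
  a_9 = 3·-480 + -2·-196 + 2·-79 + -1·-32 = -1174
  a_10 = 3·-1174 + -2·-480 + 2·-196 + -1·-79 = -2875
  a_11 = 3·-2875 + -2·-1174 + 2·-480 + -1·-196 = -7041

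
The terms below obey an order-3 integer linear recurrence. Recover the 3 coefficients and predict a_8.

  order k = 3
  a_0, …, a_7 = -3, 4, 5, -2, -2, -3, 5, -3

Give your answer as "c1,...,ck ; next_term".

  a_3 = -1·5 + 0·4 + -1·-3 = -2
  a_4 = -1·-2 + 0·5 + -1·4 = -2
  a_5 = -1·-2 + 0·-2 + -1·5 = -3
  a_6 = -1·-3 + 0·-2 + -1·-2 = 5
  a_7 = -1·5 + 0·-3 + -1·-2 = -3
  a_8 = -1·-3 + 0·5 + -1·-3 = 6

-1,0,-1 ; 6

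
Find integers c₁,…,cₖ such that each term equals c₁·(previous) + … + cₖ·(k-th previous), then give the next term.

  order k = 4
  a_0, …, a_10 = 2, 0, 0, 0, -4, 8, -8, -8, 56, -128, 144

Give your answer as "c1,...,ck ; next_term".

-2,-2,2,-2 ; 96

  a_4 = -2·0 + -2·0 + 2·0 + -2·2 = -4
  a_5 = -2·-4 + -2·0 + 2·0 + -2·0 = 8
  a_6 = -2·8 + -2·-4 + 2·0 + -2·0 = -8
  a_7 = -2·-8 + -2·8 + 2·-4 + -2·0 = -8
  a_8 = -2·-8 + -2·-8 + 2·8 + -2·-4 = 56
  a_9 = -2·56 + -2·-8 + 2·-8 + -2·8 = -128
  a_10 = -2·-128 + -2·56 + 2·-8 + -2·-8 = 144
  a_11 = -2·144 + -2·-128 + 2·56 + -2·-8 = 96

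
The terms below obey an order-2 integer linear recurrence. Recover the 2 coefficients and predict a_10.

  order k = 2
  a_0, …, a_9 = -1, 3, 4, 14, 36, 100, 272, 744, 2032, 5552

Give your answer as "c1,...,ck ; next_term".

2,2 ; 15168

  a_2 = 2·3 + 2·-1 = 4
  a_3 = 2·4 + 2·3 = 14
  a_4 = 2·14 + 2·4 = 36
  a_5 = 2·36 + 2·14 = 100
  a_6 = 2·100 + 2·36 = 272
  a_7 = 2·272 + 2·100 = 744
  a_8 = 2·744 + 2·272 = 2032
  a_9 = 2·2032 + 2·744 = 5552
  a_10 = 2·5552 + 2·2032 = 15168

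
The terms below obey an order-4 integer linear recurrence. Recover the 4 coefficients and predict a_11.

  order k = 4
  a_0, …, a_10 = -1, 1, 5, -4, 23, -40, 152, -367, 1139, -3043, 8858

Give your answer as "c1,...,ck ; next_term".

  a_4 = -2·-4 + 3·5 + 3·1 + 3·-1 = 23
  a_5 = -2·23 + 3·-4 + 3·5 + 3·1 = -40
  a_6 = -2·-40 + 3·23 + 3·-4 + 3·5 = 152
  a_7 = -2·152 + 3·-40 + 3·23 + 3·-4 = -367
  a_8 = -2·-367 + 3·152 + 3·-40 + 3·23 = 1139
  a_9 = -2·1139 + 3·-367 + 3·152 + 3·-40 = -3043
  a_10 = -2·-3043 + 3·1139 + 3·-367 + 3·152 = 8858
  a_11 = -2·8858 + 3·-3043 + 3·1139 + 3·-367 = -24529

-2,3,3,3 ; -24529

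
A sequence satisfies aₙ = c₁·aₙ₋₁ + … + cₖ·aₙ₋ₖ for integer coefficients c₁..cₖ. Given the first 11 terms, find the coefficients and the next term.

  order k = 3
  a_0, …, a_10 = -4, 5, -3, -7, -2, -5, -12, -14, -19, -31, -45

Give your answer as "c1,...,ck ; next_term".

  a_3 = 1·-3 + 0·5 + 1·-4 = -7
  a_4 = 1·-7 + 0·-3 + 1·5 = -2
  a_5 = 1·-2 + 0·-7 + 1·-3 = -5
  a_6 = 1·-5 + 0·-2 + 1·-7 = -12
  a_7 = 1·-12 + 0·-5 + 1·-2 = -14
  a_8 = 1·-14 + 0·-12 + 1·-5 = -19
  a_9 = 1·-19 + 0·-14 + 1·-12 = -31
  a_10 = 1·-31 + 0·-19 + 1·-14 = -45
  a_11 = 1·-45 + 0·-31 + 1·-19 = -64

1,0,1 ; -64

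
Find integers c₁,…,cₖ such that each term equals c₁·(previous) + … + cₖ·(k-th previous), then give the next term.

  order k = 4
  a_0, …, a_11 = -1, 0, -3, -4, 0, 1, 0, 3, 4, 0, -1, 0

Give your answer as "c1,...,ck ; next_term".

1,-1,1,-1 ; -3

  a_4 = 1·-4 + -1·-3 + 1·0 + -1·-1 = 0
  a_5 = 1·0 + -1·-4 + 1·-3 + -1·0 = 1
  a_6 = 1·1 + -1·0 + 1·-4 + -1·-3 = 0
  a_7 = 1·0 + -1·1 + 1·0 + -1·-4 = 3
  a_8 = 1·3 + -1·0 + 1·1 + -1·0 = 4
  a_9 = 1·4 + -1·3 + 1·0 + -1·1 = 0
  a_10 = 1·0 + -1·4 + 1·3 + -1·0 = -1
  a_11 = 1·-1 + -1·0 + 1·4 + -1·3 = 0
  a_12 = 1·0 + -1·-1 + 1·0 + -1·4 = -3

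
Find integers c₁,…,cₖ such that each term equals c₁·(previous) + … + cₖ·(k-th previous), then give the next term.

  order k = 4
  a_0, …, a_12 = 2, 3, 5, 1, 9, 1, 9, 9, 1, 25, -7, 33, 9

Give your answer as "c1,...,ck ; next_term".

0,2,1,-2 ; 9

  a_4 = 0·1 + 2·5 + 1·3 + -2·2 = 9
  a_5 = 0·9 + 2·1 + 1·5 + -2·3 = 1
  a_6 = 0·1 + 2·9 + 1·1 + -2·5 = 9
  a_7 = 0·9 + 2·1 + 1·9 + -2·1 = 9
  a_8 = 0·9 + 2·9 + 1·1 + -2·9 = 1
  a_9 = 0·1 + 2·9 + 1·9 + -2·1 = 25
  a_10 = 0·25 + 2·1 + 1·9 + -2·9 = -7
  a_11 = 0·-7 + 2·25 + 1·1 + -2·9 = 33
  a_12 = 0·33 + 2·-7 + 1·25 + -2·1 = 9
  a_13 = 0·9 + 2·33 + 1·-7 + -2·25 = 9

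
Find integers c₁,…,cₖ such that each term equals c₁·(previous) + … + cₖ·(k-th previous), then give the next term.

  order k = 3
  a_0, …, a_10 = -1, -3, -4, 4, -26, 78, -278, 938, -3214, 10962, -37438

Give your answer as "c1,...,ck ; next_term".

  a_3 = -3·-4 + 2·-3 + 2·-1 = 4
  a_4 = -3·4 + 2·-4 + 2·-3 = -26
  a_5 = -3·-26 + 2·4 + 2·-4 = 78
  a_6 = -3·78 + 2·-26 + 2·4 = -278
  a_7 = -3·-278 + 2·78 + 2·-26 = 938
  a_8 = -3·938 + 2·-278 + 2·78 = -3214
  a_9 = -3·-3214 + 2·938 + 2·-278 = 10962
  a_10 = -3·10962 + 2·-3214 + 2·938 = -37438
  a_11 = -3·-37438 + 2·10962 + 2·-3214 = 127810

-3,2,2 ; 127810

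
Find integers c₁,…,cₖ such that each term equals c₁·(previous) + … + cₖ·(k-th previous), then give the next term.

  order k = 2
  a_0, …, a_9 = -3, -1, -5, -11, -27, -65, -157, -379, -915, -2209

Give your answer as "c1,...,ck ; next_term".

  a_2 = 2·-1 + 1·-3 = -5
  a_3 = 2·-5 + 1·-1 = -11
  a_4 = 2·-11 + 1·-5 = -27
  a_5 = 2·-27 + 1·-11 = -65
  a_6 = 2·-65 + 1·-27 = -157
  a_7 = 2·-157 + 1·-65 = -379
  a_8 = 2·-379 + 1·-157 = -915
  a_9 = 2·-915 + 1·-379 = -2209
  a_10 = 2·-2209 + 1·-915 = -5333

2,1 ; -5333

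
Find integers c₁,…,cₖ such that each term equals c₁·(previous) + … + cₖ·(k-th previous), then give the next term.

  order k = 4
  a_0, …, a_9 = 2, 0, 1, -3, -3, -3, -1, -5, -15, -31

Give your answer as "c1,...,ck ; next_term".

  a_4 = 2·-3 + -1·1 + 0·0 + 2·2 = -3
  a_5 = 2·-3 + -1·-3 + 0·1 + 2·0 = -3
  a_6 = 2·-3 + -1·-3 + 0·-3 + 2·1 = -1
  a_7 = 2·-1 + -1·-3 + 0·-3 + 2·-3 = -5
  a_8 = 2·-5 + -1·-1 + 0·-3 + 2·-3 = -15
  a_9 = 2·-15 + -1·-5 + 0·-1 + 2·-3 = -31
  a_10 = 2·-31 + -1·-15 + 0·-5 + 2·-1 = -49

2,-1,0,2 ; -49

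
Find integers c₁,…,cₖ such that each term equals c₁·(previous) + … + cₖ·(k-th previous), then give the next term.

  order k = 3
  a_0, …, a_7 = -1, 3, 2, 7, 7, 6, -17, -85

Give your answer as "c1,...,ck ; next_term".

3,-1,-4 ; -262

  a_3 = 3·2 + -1·3 + -4·-1 = 7
  a_4 = 3·7 + -1·2 + -4·3 = 7
  a_5 = 3·7 + -1·7 + -4·2 = 6
  a_6 = 3·6 + -1·7 + -4·7 = -17
  a_7 = 3·-17 + -1·6 + -4·7 = -85
  a_8 = 3·-85 + -1·-17 + -4·6 = -262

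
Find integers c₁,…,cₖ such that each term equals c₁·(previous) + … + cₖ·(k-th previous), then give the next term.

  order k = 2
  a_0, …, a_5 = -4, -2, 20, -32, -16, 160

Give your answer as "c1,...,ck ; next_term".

-2,-4 ; -256

  a_2 = -2·-2 + -4·-4 = 20
  a_3 = -2·20 + -4·-2 = -32
  a_4 = -2·-32 + -4·20 = -16
  a_5 = -2·-16 + -4·-32 = 160
  a_6 = -2·160 + -4·-16 = -256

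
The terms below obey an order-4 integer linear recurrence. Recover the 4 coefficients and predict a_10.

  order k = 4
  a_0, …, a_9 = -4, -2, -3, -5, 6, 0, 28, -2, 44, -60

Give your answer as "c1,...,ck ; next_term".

0,2,-2,-2 ; 36

  a_4 = 0·-5 + 2·-3 + -2·-2 + -2·-4 = 6
  a_5 = 0·6 + 2·-5 + -2·-3 + -2·-2 = 0
  a_6 = 0·0 + 2·6 + -2·-5 + -2·-3 = 28
  a_7 = 0·28 + 2·0 + -2·6 + -2·-5 = -2
  a_8 = 0·-2 + 2·28 + -2·0 + -2·6 = 44
  a_9 = 0·44 + 2·-2 + -2·28 + -2·0 = -60
  a_10 = 0·-60 + 2·44 + -2·-2 + -2·28 = 36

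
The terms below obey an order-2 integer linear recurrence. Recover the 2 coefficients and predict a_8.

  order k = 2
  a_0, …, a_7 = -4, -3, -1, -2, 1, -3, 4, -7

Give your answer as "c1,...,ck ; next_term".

-1,1 ; 11

  a_2 = -1·-3 + 1·-4 = -1
  a_3 = -1·-1 + 1·-3 = -2
  a_4 = -1·-2 + 1·-1 = 1
  a_5 = -1·1 + 1·-2 = -3
  a_6 = -1·-3 + 1·1 = 4
  a_7 = -1·4 + 1·-3 = -7
  a_8 = -1·-7 + 1·4 = 11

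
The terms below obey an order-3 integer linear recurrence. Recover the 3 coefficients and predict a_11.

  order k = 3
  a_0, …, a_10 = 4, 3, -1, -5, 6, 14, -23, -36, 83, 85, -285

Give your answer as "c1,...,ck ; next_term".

  a_3 = 0·-1 + -3·3 + 1·4 = -5
  a_4 = 0·-5 + -3·-1 + 1·3 = 6
  a_5 = 0·6 + -3·-5 + 1·-1 = 14
  a_6 = 0·14 + -3·6 + 1·-5 = -23
  a_7 = 0·-23 + -3·14 + 1·6 = -36
  a_8 = 0·-36 + -3·-23 + 1·14 = 83
  a_9 = 0·83 + -3·-36 + 1·-23 = 85
  a_10 = 0·85 + -3·83 + 1·-36 = -285
  a_11 = 0·-285 + -3·85 + 1·83 = -172

0,-3,1 ; -172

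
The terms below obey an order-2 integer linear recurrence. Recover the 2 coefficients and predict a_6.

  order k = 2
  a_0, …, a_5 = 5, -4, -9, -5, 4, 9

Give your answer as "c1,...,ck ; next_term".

1,-1 ; 5

  a_2 = 1·-4 + -1·5 = -9
  a_3 = 1·-9 + -1·-4 = -5
  a_4 = 1·-5 + -1·-9 = 4
  a_5 = 1·4 + -1·-5 = 9
  a_6 = 1·9 + -1·4 = 5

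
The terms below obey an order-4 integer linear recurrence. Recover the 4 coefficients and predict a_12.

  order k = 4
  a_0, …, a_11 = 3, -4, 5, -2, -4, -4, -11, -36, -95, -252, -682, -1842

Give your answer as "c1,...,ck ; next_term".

2,1,2,1 ; -4965

  a_4 = 2·-2 + 1·5 + 2·-4 + 1·3 = -4
  a_5 = 2·-4 + 1·-2 + 2·5 + 1·-4 = -4
  a_6 = 2·-4 + 1·-4 + 2·-2 + 1·5 = -11
  a_7 = 2·-11 + 1·-4 + 2·-4 + 1·-2 = -36
  a_8 = 2·-36 + 1·-11 + 2·-4 + 1·-4 = -95
  a_9 = 2·-95 + 1·-36 + 2·-11 + 1·-4 = -252
  a_10 = 2·-252 + 1·-95 + 2·-36 + 1·-11 = -682
  a_11 = 2·-682 + 1·-252 + 2·-95 + 1·-36 = -1842
  a_12 = 2·-1842 + 1·-682 + 2·-252 + 1·-95 = -4965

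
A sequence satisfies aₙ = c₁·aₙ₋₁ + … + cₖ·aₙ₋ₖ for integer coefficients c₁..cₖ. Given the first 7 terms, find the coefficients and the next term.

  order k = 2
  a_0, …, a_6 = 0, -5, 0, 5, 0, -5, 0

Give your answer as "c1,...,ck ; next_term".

0,-1 ; 5

  a_2 = 0·-5 + -1·0 = 0
  a_3 = 0·0 + -1·-5 = 5
  a_4 = 0·5 + -1·0 = 0
  a_5 = 0·0 + -1·5 = -5
  a_6 = 0·-5 + -1·0 = 0
  a_7 = 0·0 + -1·-5 = 5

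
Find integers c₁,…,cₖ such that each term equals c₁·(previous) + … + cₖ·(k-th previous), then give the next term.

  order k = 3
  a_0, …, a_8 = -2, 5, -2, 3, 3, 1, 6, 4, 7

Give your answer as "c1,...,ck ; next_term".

  a_3 = 0·-2 + 1·5 + 1·-2 = 3
  a_4 = 0·3 + 1·-2 + 1·5 = 3
  a_5 = 0·3 + 1·3 + 1·-2 = 1
  a_6 = 0·1 + 1·3 + 1·3 = 6
  a_7 = 0·6 + 1·1 + 1·3 = 4
  a_8 = 0·4 + 1·6 + 1·1 = 7
  a_9 = 0·7 + 1·4 + 1·6 = 10

0,1,1 ; 10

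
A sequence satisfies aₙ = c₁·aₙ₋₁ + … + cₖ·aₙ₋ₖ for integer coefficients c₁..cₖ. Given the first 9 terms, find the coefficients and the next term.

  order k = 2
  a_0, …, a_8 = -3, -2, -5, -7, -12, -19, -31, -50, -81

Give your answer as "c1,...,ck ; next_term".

  a_2 = 1·-2 + 1·-3 = -5
  a_3 = 1·-5 + 1·-2 = -7
  a_4 = 1·-7 + 1·-5 = -12
  a_5 = 1·-12 + 1·-7 = -19
  a_6 = 1·-19 + 1·-12 = -31
  a_7 = 1·-31 + 1·-19 = -50
  a_8 = 1·-50 + 1·-31 = -81
  a_9 = 1·-81 + 1·-50 = -131

1,1 ; -131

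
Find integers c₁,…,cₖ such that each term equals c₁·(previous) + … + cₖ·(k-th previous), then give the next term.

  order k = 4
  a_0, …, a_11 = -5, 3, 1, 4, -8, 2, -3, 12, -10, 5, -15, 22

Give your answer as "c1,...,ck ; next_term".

0,0,-1,1 ; -15

  a_4 = 0·4 + 0·1 + -1·3 + 1·-5 = -8
  a_5 = 0·-8 + 0·4 + -1·1 + 1·3 = 2
  a_6 = 0·2 + 0·-8 + -1·4 + 1·1 = -3
  a_7 = 0·-3 + 0·2 + -1·-8 + 1·4 = 12
  a_8 = 0·12 + 0·-3 + -1·2 + 1·-8 = -10
  a_9 = 0·-10 + 0·12 + -1·-3 + 1·2 = 5
  a_10 = 0·5 + 0·-10 + -1·12 + 1·-3 = -15
  a_11 = 0·-15 + 0·5 + -1·-10 + 1·12 = 22
  a_12 = 0·22 + 0·-15 + -1·5 + 1·-10 = -15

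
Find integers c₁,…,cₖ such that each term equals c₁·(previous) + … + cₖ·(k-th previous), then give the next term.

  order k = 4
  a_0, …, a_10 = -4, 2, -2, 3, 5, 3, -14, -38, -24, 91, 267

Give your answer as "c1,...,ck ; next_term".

  a_4 = 1·3 + -2·-2 + -3·2 + -1·-4 = 5
  a_5 = 1·5 + -2·3 + -3·-2 + -1·2 = 3
  a_6 = 1·3 + -2·5 + -3·3 + -1·-2 = -14
  a_7 = 1·-14 + -2·3 + -3·5 + -1·3 = -38
  a_8 = 1·-38 + -2·-14 + -3·3 + -1·5 = -24
  a_9 = 1·-24 + -2·-38 + -3·-14 + -1·3 = 91
  a_10 = 1·91 + -2·-24 + -3·-38 + -1·-14 = 267
  a_11 = 1·267 + -2·91 + -3·-24 + -1·-38 = 195

1,-2,-3,-1 ; 195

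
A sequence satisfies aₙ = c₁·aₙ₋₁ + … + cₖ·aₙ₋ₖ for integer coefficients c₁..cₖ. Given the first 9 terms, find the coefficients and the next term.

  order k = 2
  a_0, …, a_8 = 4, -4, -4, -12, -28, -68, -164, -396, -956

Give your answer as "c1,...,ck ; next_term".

  a_2 = 2·-4 + 1·4 = -4
  a_3 = 2·-4 + 1·-4 = -12
  a_4 = 2·-12 + 1·-4 = -28
  a_5 = 2·-28 + 1·-12 = -68
  a_6 = 2·-68 + 1·-28 = -164
  a_7 = 2·-164 + 1·-68 = -396
  a_8 = 2·-396 + 1·-164 = -956
  a_9 = 2·-956 + 1·-396 = -2308

2,1 ; -2308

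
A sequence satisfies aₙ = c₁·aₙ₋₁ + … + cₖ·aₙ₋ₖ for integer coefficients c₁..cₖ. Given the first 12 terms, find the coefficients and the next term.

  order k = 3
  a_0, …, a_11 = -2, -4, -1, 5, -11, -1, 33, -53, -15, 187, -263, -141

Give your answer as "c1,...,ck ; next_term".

  a_3 = -1·-1 + -2·-4 + 2·-2 = 5
  a_4 = -1·5 + -2·-1 + 2·-4 = -11
  a_5 = -1·-11 + -2·5 + 2·-1 = -1
  a_6 = -1·-1 + -2·-11 + 2·5 = 33
  a_7 = -1·33 + -2·-1 + 2·-11 = -53
  a_8 = -1·-53 + -2·33 + 2·-1 = -15
  a_9 = -1·-15 + -2·-53 + 2·33 = 187
  a_10 = -1·187 + -2·-15 + 2·-53 = -263
  a_11 = -1·-263 + -2·187 + 2·-15 = -141
  a_12 = -1·-141 + -2·-263 + 2·187 = 1041

-1,-2,2 ; 1041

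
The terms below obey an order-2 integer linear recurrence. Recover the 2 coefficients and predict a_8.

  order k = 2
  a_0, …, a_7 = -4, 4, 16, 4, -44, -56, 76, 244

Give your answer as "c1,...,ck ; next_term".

  a_2 = 1·4 + -3·-4 = 16
  a_3 = 1·16 + -3·4 = 4
  a_4 = 1·4 + -3·16 = -44
  a_5 = 1·-44 + -3·4 = -56
  a_6 = 1·-56 + -3·-44 = 76
  a_7 = 1·76 + -3·-56 = 244
  a_8 = 1·244 + -3·76 = 16

1,-3 ; 16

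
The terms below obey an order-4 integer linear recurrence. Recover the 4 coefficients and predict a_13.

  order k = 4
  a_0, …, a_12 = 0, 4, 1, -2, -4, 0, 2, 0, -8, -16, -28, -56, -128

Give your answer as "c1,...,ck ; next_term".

2,0,0,2 ; -288

  a_4 = 2·-2 + 0·1 + 0·4 + 2·0 = -4
  a_5 = 2·-4 + 0·-2 + 0·1 + 2·4 = 0
  a_6 = 2·0 + 0·-4 + 0·-2 + 2·1 = 2
  a_7 = 2·2 + 0·0 + 0·-4 + 2·-2 = 0
  a_8 = 2·0 + 0·2 + 0·0 + 2·-4 = -8
  a_9 = 2·-8 + 0·0 + 0·2 + 2·0 = -16
  a_10 = 2·-16 + 0·-8 + 0·0 + 2·2 = -28
  a_11 = 2·-28 + 0·-16 + 0·-8 + 2·0 = -56
  a_12 = 2·-56 + 0·-28 + 0·-16 + 2·-8 = -128
  a_13 = 2·-128 + 0·-56 + 0·-28 + 2·-16 = -288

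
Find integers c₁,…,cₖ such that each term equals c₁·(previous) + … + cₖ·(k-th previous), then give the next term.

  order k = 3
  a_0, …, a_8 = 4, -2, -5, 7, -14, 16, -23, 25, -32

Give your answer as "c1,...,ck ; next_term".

-1,1,1 ; 34

  a_3 = -1·-5 + 1·-2 + 1·4 = 7
  a_4 = -1·7 + 1·-5 + 1·-2 = -14
  a_5 = -1·-14 + 1·7 + 1·-5 = 16
  a_6 = -1·16 + 1·-14 + 1·7 = -23
  a_7 = -1·-23 + 1·16 + 1·-14 = 25
  a_8 = -1·25 + 1·-23 + 1·16 = -32
  a_9 = -1·-32 + 1·25 + 1·-23 = 34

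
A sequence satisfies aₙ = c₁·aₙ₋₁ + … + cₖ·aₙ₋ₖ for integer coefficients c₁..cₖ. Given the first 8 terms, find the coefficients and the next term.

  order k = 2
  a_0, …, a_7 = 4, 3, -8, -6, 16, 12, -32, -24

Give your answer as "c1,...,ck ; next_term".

  a_2 = 0·3 + -2·4 = -8
  a_3 = 0·-8 + -2·3 = -6
  a_4 = 0·-6 + -2·-8 = 16
  a_5 = 0·16 + -2·-6 = 12
  a_6 = 0·12 + -2·16 = -32
  a_7 = 0·-32 + -2·12 = -24
  a_8 = 0·-24 + -2·-32 = 64

0,-2 ; 64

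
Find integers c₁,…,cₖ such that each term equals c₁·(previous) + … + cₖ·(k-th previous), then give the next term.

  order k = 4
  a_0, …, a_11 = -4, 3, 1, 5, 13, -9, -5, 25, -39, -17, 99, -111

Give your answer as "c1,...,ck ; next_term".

  a_4 = 0·5 + -1·1 + 2·3 + -2·-4 = 13
  a_5 = 0·13 + -1·5 + 2·1 + -2·3 = -9
  a_6 = 0·-9 + -1·13 + 2·5 + -2·1 = -5
  a_7 = 0·-5 + -1·-9 + 2·13 + -2·5 = 25
  a_8 = 0·25 + -1·-5 + 2·-9 + -2·13 = -39
  a_9 = 0·-39 + -1·25 + 2·-5 + -2·-9 = -17
  a_10 = 0·-17 + -1·-39 + 2·25 + -2·-5 = 99
  a_11 = 0·99 + -1·-17 + 2·-39 + -2·25 = -111
  a_12 = 0·-111 + -1·99 + 2·-17 + -2·-39 = -55

0,-1,2,-2 ; -55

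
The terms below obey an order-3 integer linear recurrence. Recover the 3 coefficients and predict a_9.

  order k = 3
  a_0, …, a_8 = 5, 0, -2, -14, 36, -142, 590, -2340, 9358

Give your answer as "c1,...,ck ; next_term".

  a_3 = -3·-2 + 3·0 + -4·5 = -14
  a_4 = -3·-14 + 3·-2 + -4·0 = 36
  a_5 = -3·36 + 3·-14 + -4·-2 = -142
  a_6 = -3·-142 + 3·36 + -4·-14 = 590
  a_7 = -3·590 + 3·-142 + -4·36 = -2340
  a_8 = -3·-2340 + 3·590 + -4·-142 = 9358
  a_9 = -3·9358 + 3·-2340 + -4·590 = -37454

-3,3,-4 ; -37454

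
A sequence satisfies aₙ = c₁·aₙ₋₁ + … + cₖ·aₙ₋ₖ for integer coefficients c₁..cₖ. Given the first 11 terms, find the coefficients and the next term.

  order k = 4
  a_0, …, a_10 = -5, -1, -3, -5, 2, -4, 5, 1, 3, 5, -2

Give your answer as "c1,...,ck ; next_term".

0,1,0,-1 ; 4

  a_4 = 0·-5 + 1·-3 + 0·-1 + -1·-5 = 2
  a_5 = 0·2 + 1·-5 + 0·-3 + -1·-1 = -4
  a_6 = 0·-4 + 1·2 + 0·-5 + -1·-3 = 5
  a_7 = 0·5 + 1·-4 + 0·2 + -1·-5 = 1
  a_8 = 0·1 + 1·5 + 0·-4 + -1·2 = 3
  a_9 = 0·3 + 1·1 + 0·5 + -1·-4 = 5
  a_10 = 0·5 + 1·3 + 0·1 + -1·5 = -2
  a_11 = 0·-2 + 1·5 + 0·3 + -1·1 = 4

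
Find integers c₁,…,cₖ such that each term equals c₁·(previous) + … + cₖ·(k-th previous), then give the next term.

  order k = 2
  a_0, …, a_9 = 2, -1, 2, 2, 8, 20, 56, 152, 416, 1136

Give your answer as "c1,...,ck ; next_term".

  a_2 = 2·-1 + 2·2 = 2
  a_3 = 2·2 + 2·-1 = 2
  a_4 = 2·2 + 2·2 = 8
  a_5 = 2·8 + 2·2 = 20
  a_6 = 2·20 + 2·8 = 56
  a_7 = 2·56 + 2·20 = 152
  a_8 = 2·152 + 2·56 = 416
  a_9 = 2·416 + 2·152 = 1136
  a_10 = 2·1136 + 2·416 = 3104

2,2 ; 3104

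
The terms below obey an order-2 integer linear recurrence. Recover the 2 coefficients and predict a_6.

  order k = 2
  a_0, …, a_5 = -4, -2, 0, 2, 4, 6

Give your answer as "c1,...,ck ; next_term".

  a_2 = 2·-2 + -1·-4 = 0
  a_3 = 2·0 + -1·-2 = 2
  a_4 = 2·2 + -1·0 = 4
  a_5 = 2·4 + -1·2 = 6
  a_6 = 2·6 + -1·4 = 8

2,-1 ; 8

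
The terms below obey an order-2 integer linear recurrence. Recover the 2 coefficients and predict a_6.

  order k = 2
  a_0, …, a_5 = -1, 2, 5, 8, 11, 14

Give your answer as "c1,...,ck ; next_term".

  a_2 = 2·2 + -1·-1 = 5
  a_3 = 2·5 + -1·2 = 8
  a_4 = 2·8 + -1·5 = 11
  a_5 = 2·11 + -1·8 = 14
  a_6 = 2·14 + -1·11 = 17

2,-1 ; 17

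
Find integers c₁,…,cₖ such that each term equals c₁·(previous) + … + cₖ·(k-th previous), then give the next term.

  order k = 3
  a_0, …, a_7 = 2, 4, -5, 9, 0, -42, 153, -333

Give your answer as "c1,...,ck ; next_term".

-3,-3,3 ; 414

  a_3 = -3·-5 + -3·4 + 3·2 = 9
  a_4 = -3·9 + -3·-5 + 3·4 = 0
  a_5 = -3·0 + -3·9 + 3·-5 = -42
  a_6 = -3·-42 + -3·0 + 3·9 = 153
  a_7 = -3·153 + -3·-42 + 3·0 = -333
  a_8 = -3·-333 + -3·153 + 3·-42 = 414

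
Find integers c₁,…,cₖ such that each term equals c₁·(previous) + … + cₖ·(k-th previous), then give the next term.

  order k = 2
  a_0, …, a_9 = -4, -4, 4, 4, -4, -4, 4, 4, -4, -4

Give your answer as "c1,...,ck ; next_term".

0,-1 ; 4

  a_2 = 0·-4 + -1·-4 = 4
  a_3 = 0·4 + -1·-4 = 4
  a_4 = 0·4 + -1·4 = -4
  a_5 = 0·-4 + -1·4 = -4
  a_6 = 0·-4 + -1·-4 = 4
  a_7 = 0·4 + -1·-4 = 4
  a_8 = 0·4 + -1·4 = -4
  a_9 = 0·-4 + -1·4 = -4
  a_10 = 0·-4 + -1·-4 = 4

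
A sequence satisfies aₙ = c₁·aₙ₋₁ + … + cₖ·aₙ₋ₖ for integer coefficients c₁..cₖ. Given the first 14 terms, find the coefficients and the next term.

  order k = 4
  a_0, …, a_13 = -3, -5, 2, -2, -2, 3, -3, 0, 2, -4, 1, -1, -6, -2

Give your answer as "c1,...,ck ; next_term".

1,1,1,-1 ; -10

  a_4 = 1·-2 + 1·2 + 1·-5 + -1·-3 = -2
  a_5 = 1·-2 + 1·-2 + 1·2 + -1·-5 = 3
  a_6 = 1·3 + 1·-2 + 1·-2 + -1·2 = -3
  a_7 = 1·-3 + 1·3 + 1·-2 + -1·-2 = 0
  a_8 = 1·0 + 1·-3 + 1·3 + -1·-2 = 2
  a_9 = 1·2 + 1·0 + 1·-3 + -1·3 = -4
  a_10 = 1·-4 + 1·2 + 1·0 + -1·-3 = 1
  a_11 = 1·1 + 1·-4 + 1·2 + -1·0 = -1
  a_12 = 1·-1 + 1·1 + 1·-4 + -1·2 = -6
  a_13 = 1·-6 + 1·-1 + 1·1 + -1·-4 = -2
  a_14 = 1·-2 + 1·-6 + 1·-1 + -1·1 = -10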